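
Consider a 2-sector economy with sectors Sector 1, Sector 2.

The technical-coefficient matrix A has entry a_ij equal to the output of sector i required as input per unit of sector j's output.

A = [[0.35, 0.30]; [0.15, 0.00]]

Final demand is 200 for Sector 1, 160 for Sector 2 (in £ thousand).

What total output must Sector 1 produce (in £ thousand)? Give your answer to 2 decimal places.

x_1 = 409.92

I − A =
  [   0.65    -0.30]
  [  -0.15     1.00]
det(I−A) = (0.65)(1.00) − (-0.30)(-0.15) = 0.6050
adj(I−A) = [[1.00, 0.30], [0.15, 0.65]]
(I − A)⁻¹ = adj(I−A) / det(I−A) ≈
  [   1.6529     0.4959]
  [   0.2479     1.0744]
x = (I − A)⁻¹ d = adj(I−A)·d / det(I−A), with det(I−A) = 0.6050:
  x_1 = (1.00·200 + 0.30·160) / 0.6050 = 248.00 / 0.6050 ≈ 409.92
  x_2 = (0.15·200 + 0.65·160) / 0.6050 = 134.00 / 0.6050 ≈ 221.49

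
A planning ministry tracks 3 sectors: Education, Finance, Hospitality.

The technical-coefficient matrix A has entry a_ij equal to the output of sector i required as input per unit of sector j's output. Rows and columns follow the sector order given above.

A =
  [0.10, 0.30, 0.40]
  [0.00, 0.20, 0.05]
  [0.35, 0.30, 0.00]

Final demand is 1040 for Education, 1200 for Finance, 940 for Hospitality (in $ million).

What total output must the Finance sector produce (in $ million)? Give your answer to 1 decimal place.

I − A =
  [   0.90    -0.30    -0.40]
  [   0.00     0.80    -0.05]
  [  -0.35    -0.30     1.00]
Cofactors of I−A, C_ij = (−1)^(i+j)·(minor ij) (rows/columns in the sector order above):
  C_11 = (0.80)(1.00) − (-0.05)(-0.30) = 0.7850
  C_12 = −[(0.00)(1.00) − (-0.05)(-0.35)] = 0.0175
  C_13 = (0.00)(-0.30) − (0.80)(-0.35) = 0.2800
  C_21 = −[(-0.30)(1.00) − (-0.40)(-0.30)] = 0.4200
  C_22 = (0.90)(1.00) − (-0.40)(-0.35) = 0.7600
  C_23 = −[(0.90)(-0.30) − (-0.30)(-0.35)] = 0.3750
  C_31 = (-0.30)(-0.05) − (-0.40)(0.80) = 0.3350
  C_32 = −[(0.90)(-0.05) − (-0.40)(0.00)] = 0.0450
  C_33 = (0.90)(0.80) − (-0.30)(0.00) = 0.7200
det(I−A) = Σ_j (I−A)_1j·C_1j = (0.90)(0.7850) + (-0.30)(0.0175) + (-0.40)(0.2800) = 0.58925
adj(I−A) = Cᵀ =
  [ 0.7850   0.4200   0.3350]
  [ 0.0175   0.7600   0.0450]
  [ 0.2800   0.3750   0.7200]
(I − A)⁻¹ = adj(I−A) / det(I−A) ≈
  [   1.3322     0.7128     0.5685]
  [   0.0297     1.2898     0.0764]
  [   0.4752     0.6364     1.2219]
x = (I − A)⁻¹ d = adj(I−A)·d / det(I−A), with det(I−A) = 0.58925:
  x_1 = (0.7850·1040 + 0.4200·1200 + 0.3350·940) / 0.58925 = 1635.30 / 0.58925 ≈ 2775.2
  x_2 = (0.0175·1040 + 0.7600·1200 + 0.0450·940) / 0.58925 = 972.50 / 0.58925 ≈ 1650.4
  x_3 = (0.2800·1040 + 0.3750·1200 + 0.7200·940) / 0.58925 = 1418.00 / 0.58925 ≈ 2406.4

x_2 = 1650.4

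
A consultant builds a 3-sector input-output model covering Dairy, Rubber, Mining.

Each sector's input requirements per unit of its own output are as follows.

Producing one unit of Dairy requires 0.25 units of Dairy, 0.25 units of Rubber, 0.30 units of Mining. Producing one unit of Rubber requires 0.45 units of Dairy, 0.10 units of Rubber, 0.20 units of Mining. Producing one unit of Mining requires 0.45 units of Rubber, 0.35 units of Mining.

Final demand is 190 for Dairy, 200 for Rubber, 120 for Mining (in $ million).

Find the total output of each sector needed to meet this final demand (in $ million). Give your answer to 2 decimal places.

I − A =
  [   0.75    -0.45     0.00]
  [  -0.25     0.90    -0.45]
  [  -0.30    -0.20     0.65]
Cofactors of I−A, C_ij = (−1)^(i+j)·(minor ij) (rows/columns in the sector order above):
  C_11 = (0.90)(0.65) − (-0.45)(-0.20) = 0.4950
  C_12 = −[(-0.25)(0.65) − (-0.45)(-0.30)] = 0.2975
  C_13 = (-0.25)(-0.20) − (0.90)(-0.30) = 0.3200
  C_21 = −[(-0.45)(0.65) − (0.00)(-0.20)] = 0.2925
  C_22 = (0.75)(0.65) − (0.00)(-0.30) = 0.4875
  C_23 = −[(0.75)(-0.20) − (-0.45)(-0.30)] = 0.2850
  C_31 = (-0.45)(-0.45) − (0.00)(0.90) = 0.2025
  C_32 = −[(0.75)(-0.45) − (0.00)(-0.25)] = 0.3375
  C_33 = (0.75)(0.90) − (-0.45)(-0.25) = 0.5625
det(I−A) = Σ_j (I−A)_1j·C_1j = (0.75)(0.4950) + (-0.45)(0.2975) + (0.00)(0.3200) = 0.237375
adj(I−A) = Cᵀ =
  [ 0.4950   0.2925   0.2025]
  [ 0.2975   0.4875   0.3375]
  [ 0.3200   0.2850   0.5625]
(I − A)⁻¹ = adj(I−A) / det(I−A) ≈
  [   2.0853     1.2322     0.8531]
  [   1.2533     2.0537     1.4218]
  [   1.3481     1.2006     2.3697]
x = (I − A)⁻¹ d = adj(I−A)·d / det(I−A), with det(I−A) = 0.237375:
  x_1 = (0.4950·190 + 0.2925·200 + 0.2025·120) / 0.237375 = 176.85 / 0.237375 ≈ 745.02
  x_2 = (0.2975·190 + 0.4875·200 + 0.3375·120) / 0.237375 = 194.525 / 0.237375 ≈ 819.48
  x_3 = (0.3200·190 + 0.2850·200 + 0.5625·120) / 0.237375 = 185.30 / 0.237375 ≈ 780.62

x_1 = 745.02, x_2 = 819.48, x_3 = 780.62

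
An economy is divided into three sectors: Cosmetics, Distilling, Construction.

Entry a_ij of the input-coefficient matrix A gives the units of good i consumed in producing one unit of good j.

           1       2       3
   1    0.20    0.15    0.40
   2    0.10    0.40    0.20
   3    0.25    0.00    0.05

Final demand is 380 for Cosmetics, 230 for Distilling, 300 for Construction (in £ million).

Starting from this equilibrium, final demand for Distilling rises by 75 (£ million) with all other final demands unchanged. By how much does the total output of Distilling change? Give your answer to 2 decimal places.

Δx_2 = 132.26

I − A =
  [   0.80    -0.15    -0.40]
  [  -0.10     0.60    -0.20]
  [  -0.25     0.00     0.95]
Cofactors of I−A, C_ij = (−1)^(i+j)·(minor ij) (rows/columns in the sector order above):
  C_11 = (0.60)(0.95) − (-0.20)(0.00) = 0.5700
  C_12 = −[(-0.10)(0.95) − (-0.20)(-0.25)] = 0.1450
  C_13 = (-0.10)(0.00) − (0.60)(-0.25) = 0.1500
  C_21 = −[(-0.15)(0.95) − (-0.40)(0.00)] = 0.1425
  C_22 = (0.80)(0.95) − (-0.40)(-0.25) = 0.6600
  C_23 = −[(0.80)(0.00) − (-0.15)(-0.25)] = 0.0375
  C_31 = (-0.15)(-0.20) − (-0.40)(0.60) = 0.2700
  C_32 = −[(0.80)(-0.20) − (-0.40)(-0.10)] = 0.2000
  C_33 = (0.80)(0.60) − (-0.15)(-0.10) = 0.4650
det(I−A) = Σ_j (I−A)_1j·C_1j = (0.80)(0.5700) + (-0.15)(0.1450) + (-0.40)(0.1500) = 0.37425
adj(I−A) = Cᵀ =
  [ 0.5700   0.1425   0.2700]
  [ 0.1450   0.6600   0.2000]
  [ 0.1500   0.0375   0.4650]
(I − A)⁻¹ = adj(I−A) / det(I−A) ≈
  [   1.5230     0.3808     0.7214]
  [   0.3874     1.7635     0.5344]
  [   0.4008     0.1002     1.2425]
Δx = (I − A)⁻¹ Δd with Δd having +75 in the Distilling component and 0 elsewhere.
So Δx_2 = L_22 · (+75), where L_22 = adj(I−A)_22 / det(I−A) = 0.6600 / 0.37425.
Δx_2 = 0.6600 × (+75) / 0.37425 = 49.50 / 0.37425 ≈ 132.26.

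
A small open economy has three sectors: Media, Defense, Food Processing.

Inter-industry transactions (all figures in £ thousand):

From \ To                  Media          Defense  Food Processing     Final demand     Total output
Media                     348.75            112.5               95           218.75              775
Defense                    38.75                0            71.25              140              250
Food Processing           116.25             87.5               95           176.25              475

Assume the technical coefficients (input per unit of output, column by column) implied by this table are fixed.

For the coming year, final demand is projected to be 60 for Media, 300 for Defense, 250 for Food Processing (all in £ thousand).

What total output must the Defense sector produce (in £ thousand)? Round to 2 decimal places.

Technical coefficients a_ij = z_ij / X_j:
  a_MM = 348.75/775 = 0.45, a_DM = 38.75/775 = 0.05, a_FM = 116.25/775 = 0.15
  a_MD = 112.5/250 = 0.45, a_DD = 0/250 = 0.00, a_FD = 87.5/250 = 0.35
  a_MF = 95/475 = 0.20, a_DF = 71.25/475 = 0.15, a_FF = 95/475 = 0.20
I − A =
  [   0.55    -0.45    -0.20]
  [  -0.05     1.00    -0.15]
  [  -0.15    -0.35     0.80]
Cofactors of I−A, C_ij = (−1)^(i+j)·(minor ij) (rows/columns in the sector order above):
  C_11 = (1.00)(0.80) − (-0.15)(-0.35) = 0.7475
  C_12 = −[(-0.05)(0.80) − (-0.15)(-0.15)] = 0.0625
  C_13 = (-0.05)(-0.35) − (1.00)(-0.15) = 0.1675
  C_21 = −[(-0.45)(0.80) − (-0.20)(-0.35)] = 0.4300
  C_22 = (0.55)(0.80) − (-0.20)(-0.15) = 0.4100
  C_23 = −[(0.55)(-0.35) − (-0.45)(-0.15)] = 0.2600
  C_31 = (-0.45)(-0.15) − (-0.20)(1.00) = 0.2675
  C_32 = −[(0.55)(-0.15) − (-0.20)(-0.05)] = 0.0925
  C_33 = (0.55)(1.00) − (-0.45)(-0.05) = 0.5275
det(I−A) = Σ_j (I−A)_1j·C_1j = (0.55)(0.7475) + (-0.45)(0.0625) + (-0.20)(0.1675) = 0.3495
adj(I−A) = Cᵀ =
  [ 0.7475   0.4300   0.2675]
  [ 0.0625   0.4100   0.0925]
  [ 0.1675   0.2600   0.5275]
(I − A)⁻¹ = adj(I−A) / det(I−A) ≈
  [   2.1388     1.2303     0.7654]
  [   0.1788     1.1731     0.2647]
  [   0.4793     0.7439     1.5093]
x = (I − A)⁻¹ d = adj(I−A)·d / det(I−A), with det(I−A) = 0.3495:
  x_M = (0.7475·60 + 0.4300·300 + 0.2675·250) / 0.3495 = 240.725 / 0.3495 ≈ 688.77
  x_D = (0.0625·60 + 0.4100·300 + 0.0925·250) / 0.3495 = 149.875 / 0.3495 ≈ 428.83
  x_F = (0.1675·60 + 0.2600·300 + 0.5275·250) / 0.3495 = 219.925 / 0.3495 ≈ 629.26

x_D = 428.83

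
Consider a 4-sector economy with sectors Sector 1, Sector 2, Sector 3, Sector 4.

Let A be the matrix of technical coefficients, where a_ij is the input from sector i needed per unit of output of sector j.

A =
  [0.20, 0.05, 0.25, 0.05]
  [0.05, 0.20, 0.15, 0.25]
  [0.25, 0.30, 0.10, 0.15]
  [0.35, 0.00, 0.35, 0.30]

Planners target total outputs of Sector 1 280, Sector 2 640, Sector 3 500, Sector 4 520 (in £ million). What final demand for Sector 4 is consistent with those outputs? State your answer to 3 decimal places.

d_4 = 91.000

I − A =
  [   0.80    -0.05    -0.25    -0.05]
  [  -0.05     0.80    -0.15    -0.25]
  [  -0.25    -0.30     0.90    -0.15]
  [  -0.35     0.00    -0.35     0.70]
d = (I − A) x:
  d_1 = (+0.80)·280 + (-0.05)·640 + (-0.25)·500 + (-0.05)·520 = 41.000
  d_2 = (-0.05)·280 + (+0.80)·640 + (-0.15)·500 + (-0.25)·520 = 293.000
  d_3 = (-0.25)·280 + (-0.30)·640 + (+0.90)·500 + (-0.15)·520 = 110.000
  d_4 = (-0.35)·280 + (+0.00)·640 + (-0.35)·500 + (+0.70)·520 = 91.000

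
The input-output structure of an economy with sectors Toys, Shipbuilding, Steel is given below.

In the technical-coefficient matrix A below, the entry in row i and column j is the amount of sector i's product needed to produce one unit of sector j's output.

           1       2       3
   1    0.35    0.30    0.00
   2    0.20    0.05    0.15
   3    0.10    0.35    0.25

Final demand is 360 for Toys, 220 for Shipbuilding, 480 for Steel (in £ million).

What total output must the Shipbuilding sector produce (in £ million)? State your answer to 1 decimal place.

I − A =
  [   0.65    -0.30     0.00]
  [  -0.20     0.95    -0.15]
  [  -0.10    -0.35     0.75]
Cofactors of I−A, C_ij = (−1)^(i+j)·(minor ij) (rows/columns in the sector order above):
  C_11 = (0.95)(0.75) − (-0.15)(-0.35) = 0.6600
  C_12 = −[(-0.20)(0.75) − (-0.15)(-0.10)] = 0.1650
  C_13 = (-0.20)(-0.35) − (0.95)(-0.10) = 0.1650
  C_21 = −[(-0.30)(0.75) − (0.00)(-0.35)] = 0.2250
  C_22 = (0.65)(0.75) − (0.00)(-0.10) = 0.4875
  C_23 = −[(0.65)(-0.35) − (-0.30)(-0.10)] = 0.2575
  C_31 = (-0.30)(-0.15) − (0.00)(0.95) = 0.0450
  C_32 = −[(0.65)(-0.15) − (0.00)(-0.20)] = 0.0975
  C_33 = (0.65)(0.95) − (-0.30)(-0.20) = 0.5575
det(I−A) = Σ_j (I−A)_1j·C_1j = (0.65)(0.6600) + (-0.30)(0.1650) + (0.00)(0.1650) = 0.3795
adj(I−A) = Cᵀ =
  [ 0.6600   0.2250   0.0450]
  [ 0.1650   0.4875   0.0975]
  [ 0.1650   0.2575   0.5575]
(I − A)⁻¹ = adj(I−A) / det(I−A) ≈
  [   1.7391     0.5929     0.1186]
  [   0.4348     1.2846     0.2569]
  [   0.4348     0.6785     1.4690]
x = (I − A)⁻¹ d = adj(I−A)·d / det(I−A), with det(I−A) = 0.3795:
  x_1 = (0.6600·360 + 0.2250·220 + 0.0450·480) / 0.3795 = 308.70 / 0.3795 ≈ 813.4
  x_2 = (0.1650·360 + 0.4875·220 + 0.0975·480) / 0.3795 = 213.45 / 0.3795 ≈ 562.5
  x_3 = (0.1650·360 + 0.2575·220 + 0.5575·480) / 0.3795 = 383.65 / 0.3795 ≈ 1010.9

x_2 = 562.5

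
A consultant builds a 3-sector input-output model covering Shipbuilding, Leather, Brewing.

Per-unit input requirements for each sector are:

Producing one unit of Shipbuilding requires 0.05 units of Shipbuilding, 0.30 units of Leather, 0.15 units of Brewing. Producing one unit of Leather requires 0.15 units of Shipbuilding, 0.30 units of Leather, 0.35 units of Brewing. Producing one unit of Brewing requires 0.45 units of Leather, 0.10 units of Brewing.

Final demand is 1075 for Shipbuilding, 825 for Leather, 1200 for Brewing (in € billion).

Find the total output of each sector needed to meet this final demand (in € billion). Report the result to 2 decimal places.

x_S = 1758.47, x_L = 3970.34, x_B = 3170.43

I − A =
  [   0.95    -0.15     0.00]
  [  -0.30     0.70    -0.45]
  [  -0.15    -0.35     0.90]
Cofactors of I−A, C_ij = (−1)^(i+j)·(minor ij) (rows/columns in the sector order above):
  C_11 = (0.70)(0.90) − (-0.45)(-0.35) = 0.4725
  C_12 = −[(-0.30)(0.90) − (-0.45)(-0.15)] = 0.3375
  C_13 = (-0.30)(-0.35) − (0.70)(-0.15) = 0.2100
  C_21 = −[(-0.15)(0.90) − (0.00)(-0.35)] = 0.1350
  C_22 = (0.95)(0.90) − (0.00)(-0.15) = 0.8550
  C_23 = −[(0.95)(-0.35) − (-0.15)(-0.15)] = 0.3550
  C_31 = (-0.15)(-0.45) − (0.00)(0.70) = 0.0675
  C_32 = −[(0.95)(-0.45) − (0.00)(-0.30)] = 0.4275
  C_33 = (0.95)(0.70) − (-0.15)(-0.30) = 0.6200
det(I−A) = Σ_j (I−A)_1j·C_1j = (0.95)(0.4725) + (-0.15)(0.3375) + (0.00)(0.2100) = 0.39825
adj(I−A) = Cᵀ =
  [ 0.4725   0.1350   0.0675]
  [ 0.3375   0.8550   0.4275]
  [ 0.2100   0.3550   0.6200]
(I − A)⁻¹ = adj(I−A) / det(I−A) ≈
  [   1.1864     0.3390     0.1695]
  [   0.8475     2.1469     1.0734]
  [   0.5273     0.8914     1.5568]
x = (I − A)⁻¹ d = adj(I−A)·d / det(I−A), with det(I−A) = 0.39825:
  x_S = (0.4725·1075 + 0.1350·825 + 0.0675·1200) / 0.39825 = 700.3125 / 0.39825 ≈ 1758.47
  x_L = (0.3375·1075 + 0.8550·825 + 0.4275·1200) / 0.39825 = 1581.1875 / 0.39825 ≈ 3970.34
  x_B = (0.2100·1075 + 0.3550·825 + 0.6200·1200) / 0.39825 = 1262.625 / 0.39825 ≈ 3170.43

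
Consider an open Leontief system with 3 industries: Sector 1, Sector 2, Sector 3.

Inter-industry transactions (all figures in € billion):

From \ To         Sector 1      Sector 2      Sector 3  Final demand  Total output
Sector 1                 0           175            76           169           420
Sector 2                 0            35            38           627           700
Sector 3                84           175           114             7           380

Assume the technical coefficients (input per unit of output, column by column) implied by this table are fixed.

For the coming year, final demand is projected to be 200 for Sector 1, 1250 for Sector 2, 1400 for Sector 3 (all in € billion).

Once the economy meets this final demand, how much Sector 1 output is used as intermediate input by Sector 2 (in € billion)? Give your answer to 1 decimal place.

z_12 = 405.8

Technical coefficients a_ij = z_ij / X_j:
  a_11 = 0/420 = 0.00, a_21 = 0/420 = 0.00, a_31 = 84/420 = 0.20
  a_12 = 175/700 = 0.25, a_22 = 35/700 = 0.05, a_32 = 175/700 = 0.25
  a_13 = 76/380 = 0.20, a_23 = 38/380 = 0.10, a_33 = 114/380 = 0.30
I − A =
  [   1.00    -0.25    -0.20]
  [   0.00     0.95    -0.10]
  [  -0.20    -0.25     0.70]
Cofactors of I−A, C_ij = (−1)^(i+j)·(minor ij) (rows/columns in the sector order above):
  C_11 = (0.95)(0.70) − (-0.10)(-0.25) = 0.6400
  C_12 = −[(0.00)(0.70) − (-0.10)(-0.20)] = 0.0200
  C_13 = (0.00)(-0.25) − (0.95)(-0.20) = 0.1900
  C_21 = −[(-0.25)(0.70) − (-0.20)(-0.25)] = 0.2250
  C_22 = (1.00)(0.70) − (-0.20)(-0.20) = 0.6600
  C_23 = −[(1.00)(-0.25) − (-0.25)(-0.20)] = 0.3000
  C_31 = (-0.25)(-0.10) − (-0.20)(0.95) = 0.2150
  C_32 = −[(1.00)(-0.10) − (-0.20)(0.00)] = 0.1000
  C_33 = (1.00)(0.95) − (-0.25)(0.00) = 0.9500
det(I−A) = Σ_j (I−A)_1j·C_1j = (1.00)(0.6400) + (-0.25)(0.0200) + (-0.20)(0.1900) = 0.5970
adj(I−A) = Cᵀ =
  [ 0.6400   0.2250   0.2150]
  [ 0.0200   0.6600   0.1000]
  [ 0.1900   0.3000   0.9500]
(I − A)⁻¹ = adj(I−A) / det(I−A) ≈
  [   1.0720     0.3769     0.3601]
  [   0.0335     1.1055     0.1675]
  [   0.3183     0.5025     1.5913]
First solve x = (I − A)⁻¹ d = adj(I−A)·d / det(I−A); in particular x_2 = (0.0200·200 + 0.6600·1250 + 0.1000·1400) / 0.5970 = 969.00 / 0.5970 ≈ 1623.116.
Intermediate flow from 1 to 2: z_12 = a_12 · x_2 = 0.25 × 969.00 / 0.5970 = 242.25 / 0.5970 ≈ 405.8.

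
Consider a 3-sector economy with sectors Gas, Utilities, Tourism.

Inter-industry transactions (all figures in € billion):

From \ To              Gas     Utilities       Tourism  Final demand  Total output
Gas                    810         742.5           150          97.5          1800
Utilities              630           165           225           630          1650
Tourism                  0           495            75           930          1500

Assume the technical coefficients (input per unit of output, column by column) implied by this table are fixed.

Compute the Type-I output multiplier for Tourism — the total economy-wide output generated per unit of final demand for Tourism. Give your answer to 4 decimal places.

Technical coefficients a_ij = z_ij / X_j:
  a_GG = 810/1800 = 0.45, a_UG = 630/1800 = 0.35, a_TG = 0/1800 = 0.00
  a_GU = 742.5/1650 = 0.45, a_UU = 165/1650 = 0.10, a_TU = 495/1650 = 0.30
  a_GT = 150/1500 = 0.10, a_UT = 225/1500 = 0.15, a_TT = 75/1500 = 0.05
I − A =
  [   0.55    -0.45    -0.10]
  [  -0.35     0.90    -0.15]
  [   0.00    -0.30     0.95]
Cofactors of I−A, C_ij = (−1)^(i+j)·(minor ij) (rows/columns in the sector order above):
  C_11 = (0.90)(0.95) − (-0.15)(-0.30) = 0.8100
  C_12 = −[(-0.35)(0.95) − (-0.15)(0.00)] = 0.3325
  C_13 = (-0.35)(-0.30) − (0.90)(0.00) = 0.1050
  C_21 = −[(-0.45)(0.95) − (-0.10)(-0.30)] = 0.4575
  C_22 = (0.55)(0.95) − (-0.10)(0.00) = 0.5225
  C_23 = −[(0.55)(-0.30) − (-0.45)(0.00)] = 0.1650
  C_31 = (-0.45)(-0.15) − (-0.10)(0.90) = 0.1575
  C_32 = −[(0.55)(-0.15) − (-0.10)(-0.35)] = 0.1175
  C_33 = (0.55)(0.90) − (-0.45)(-0.35) = 0.3375
det(I−A) = Σ_j (I−A)_1j·C_1j = (0.55)(0.8100) + (-0.45)(0.3325) + (-0.10)(0.1050) = 0.285375
adj(I−A) = Cᵀ =
  [ 0.8100   0.4575   0.1575]
  [ 0.3325   0.5225   0.1175]
  [ 0.1050   0.1650   0.3375]
(I − A)⁻¹ = adj(I−A) / det(I−A) ≈
  [   2.83837     1.60315     0.55191]
  [   1.16513     1.83092     0.41174]
  [   0.36794     0.57819     1.18265]
The output multiplier for sector j is the column-j sum of the Leontief inverse (I − A)⁻¹ = adj(I−A) / det(I−A).
Column T of adj(I−A): (0.1575, 0.1175, 0.3375); det(I−A) = 0.285375.
m_T = (0.1575 + 0.1175 + 0.3375) / 0.285375 = 0.6125 / 0.285375 ≈ 2.1463.

m_T = 2.1463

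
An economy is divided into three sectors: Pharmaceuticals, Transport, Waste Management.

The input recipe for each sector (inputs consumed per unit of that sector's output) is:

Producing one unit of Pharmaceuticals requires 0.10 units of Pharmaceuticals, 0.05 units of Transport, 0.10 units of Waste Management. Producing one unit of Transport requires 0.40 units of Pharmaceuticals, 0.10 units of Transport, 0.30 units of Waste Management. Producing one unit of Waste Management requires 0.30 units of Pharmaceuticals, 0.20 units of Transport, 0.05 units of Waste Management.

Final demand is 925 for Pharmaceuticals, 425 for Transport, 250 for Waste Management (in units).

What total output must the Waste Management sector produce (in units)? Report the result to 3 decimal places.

I − A =
  [   0.90    -0.40    -0.30]
  [  -0.05     0.90    -0.20]
  [  -0.10    -0.30     0.95]
Cofactors of I−A, C_ij = (−1)^(i+j)·(minor ij) (rows/columns in the sector order above):
  C_11 = (0.90)(0.95) − (-0.20)(-0.30) = 0.7950
  C_12 = −[(-0.05)(0.95) − (-0.20)(-0.10)] = 0.0675
  C_13 = (-0.05)(-0.30) − (0.90)(-0.10) = 0.1050
  C_21 = −[(-0.40)(0.95) − (-0.30)(-0.30)] = 0.4700
  C_22 = (0.90)(0.95) − (-0.30)(-0.10) = 0.8250
  C_23 = −[(0.90)(-0.30) − (-0.40)(-0.10)] = 0.3100
  C_31 = (-0.40)(-0.20) − (-0.30)(0.90) = 0.3500
  C_32 = −[(0.90)(-0.20) − (-0.30)(-0.05)] = 0.1950
  C_33 = (0.90)(0.90) − (-0.40)(-0.05) = 0.7900
det(I−A) = Σ_j (I−A)_1j·C_1j = (0.90)(0.7950) + (-0.40)(0.0675) + (-0.30)(0.1050) = 0.6570
adj(I−A) = Cᵀ =
  [ 0.7950   0.4700   0.3500]
  [ 0.0675   0.8250   0.1950]
  [ 0.1050   0.3100   0.7900]
(I − A)⁻¹ = adj(I−A) / det(I−A) ≈
  [   1.2100     0.7154     0.5327]
  [   0.1027     1.2557     0.2968]
  [   0.1598     0.4718     1.2024]
x = (I − A)⁻¹ d = adj(I−A)·d / det(I−A), with det(I−A) = 0.6570:
  x_P = (0.7950·925 + 0.4700·425 + 0.3500·250) / 0.6570 = 1022.625 / 0.6570 ≈ 1556.507
  x_T = (0.0675·925 + 0.8250·425 + 0.1950·250) / 0.6570 = 461.8125 / 0.6570 ≈ 702.911
  x_W = (0.1050·925 + 0.3100·425 + 0.7900·250) / 0.6570 = 426.375 / 0.6570 ≈ 648.973

x_W = 648.973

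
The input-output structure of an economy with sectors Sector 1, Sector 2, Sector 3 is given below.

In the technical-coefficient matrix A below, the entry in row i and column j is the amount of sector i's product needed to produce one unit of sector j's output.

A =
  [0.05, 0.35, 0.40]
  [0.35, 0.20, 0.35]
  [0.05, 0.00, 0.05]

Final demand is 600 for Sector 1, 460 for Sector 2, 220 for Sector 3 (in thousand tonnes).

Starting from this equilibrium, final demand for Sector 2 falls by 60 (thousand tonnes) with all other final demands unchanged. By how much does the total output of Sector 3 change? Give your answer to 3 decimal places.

Δx_3 = -1.799

I − A =
  [   0.95    -0.35    -0.40]
  [  -0.35     0.80    -0.35]
  [  -0.05     0.00     0.95]
Cofactors of I−A, C_ij = (−1)^(i+j)·(minor ij) (rows/columns in the sector order above):
  C_11 = (0.80)(0.95) − (-0.35)(0.00) = 0.7600
  C_12 = −[(-0.35)(0.95) − (-0.35)(-0.05)] = 0.3500
  C_13 = (-0.35)(0.00) − (0.80)(-0.05) = 0.0400
  C_21 = −[(-0.35)(0.95) − (-0.40)(0.00)] = 0.3325
  C_22 = (0.95)(0.95) − (-0.40)(-0.05) = 0.8825
  C_23 = −[(0.95)(0.00) − (-0.35)(-0.05)] = 0.0175
  C_31 = (-0.35)(-0.35) − (-0.40)(0.80) = 0.4425
  C_32 = −[(0.95)(-0.35) − (-0.40)(-0.35)] = 0.4725
  C_33 = (0.95)(0.80) − (-0.35)(-0.35) = 0.6375
det(I−A) = Σ_j (I−A)_1j·C_1j = (0.95)(0.7600) + (-0.35)(0.3500) + (-0.40)(0.0400) = 0.5835
adj(I−A) = Cᵀ =
  [ 0.7600   0.3325   0.4425]
  [ 0.3500   0.8825   0.4725]
  [ 0.0400   0.0175   0.6375]
(I − A)⁻¹ = adj(I−A) / det(I−A) ≈
  [   1.3025     0.5698     0.7584]
  [   0.5998     1.5124     0.8098]
  [   0.0686     0.0300     1.0925]
Δx = (I − A)⁻¹ Δd with Δd having -60 in the Sector 2 component and 0 elsewhere.
So Δx_3 = L_32 · (-60), where L_32 = adj(I−A)_32 / det(I−A) = 0.0175 / 0.5835.
Δx_3 = 0.0175 × (-60) / 0.5835 = -1.05 / 0.5835 ≈ -1.799.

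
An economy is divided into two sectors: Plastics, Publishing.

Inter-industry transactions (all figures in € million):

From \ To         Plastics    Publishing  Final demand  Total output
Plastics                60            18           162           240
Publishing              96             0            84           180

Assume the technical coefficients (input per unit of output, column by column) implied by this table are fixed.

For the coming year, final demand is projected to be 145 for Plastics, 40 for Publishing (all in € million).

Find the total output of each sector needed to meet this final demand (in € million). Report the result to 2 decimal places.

x_1 = 209.86, x_2 = 123.94

Technical coefficients a_ij = z_ij / X_j:
  a_11 = 60/240 = 0.25, a_21 = 96/240 = 0.40
  a_12 = 18/180 = 0.10, a_22 = 0/180 = 0.00
I − A =
  [   0.75    -0.10]
  [  -0.40     1.00]
det(I−A) = (0.75)(1.00) − (-0.10)(-0.40) = 0.7100
adj(I−A) = [[1.00, 0.10], [0.40, 0.75]]
(I − A)⁻¹ = adj(I−A) / det(I−A) ≈
  [   1.4085     0.1408]
  [   0.5634     1.0563]
x = (I − A)⁻¹ d = adj(I−A)·d / det(I−A), with det(I−A) = 0.7100:
  x_1 = (1.00·145 + 0.10·40) / 0.7100 = 149.00 / 0.7100 ≈ 209.86
  x_2 = (0.40·145 + 0.75·40) / 0.7100 = 88.00 / 0.7100 ≈ 123.94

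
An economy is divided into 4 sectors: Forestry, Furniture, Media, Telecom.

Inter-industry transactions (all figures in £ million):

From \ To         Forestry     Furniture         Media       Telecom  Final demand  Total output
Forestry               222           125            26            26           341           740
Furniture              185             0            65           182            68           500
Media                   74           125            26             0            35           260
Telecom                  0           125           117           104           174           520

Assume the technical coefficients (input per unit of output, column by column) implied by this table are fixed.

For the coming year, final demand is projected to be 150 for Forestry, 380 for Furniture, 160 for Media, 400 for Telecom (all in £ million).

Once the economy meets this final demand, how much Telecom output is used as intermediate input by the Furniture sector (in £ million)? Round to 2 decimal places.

Technical coefficients a_ij = z_ij / X_j:
  a_11 = 222/740 = 0.30, a_21 = 185/740 = 0.25, a_31 = 74/740 = 0.10, a_41 = 0/740 = 0.00
  a_12 = 125/500 = 0.25, a_22 = 0/500 = 0.00, a_32 = 125/500 = 0.25, a_42 = 125/500 = 0.25
  a_13 = 26/260 = 0.10, a_23 = 65/260 = 0.25, a_33 = 26/260 = 0.10, a_43 = 117/260 = 0.45
  a_14 = 26/520 = 0.05, a_24 = 182/520 = 0.35, a_34 = 0/520 = 0.00, a_44 = 104/520 = 0.20
I − A =
  [   0.70    -0.25    -0.10    -0.05]
  [  -0.25     1.00    -0.25    -0.35]
  [  -0.10    -0.25     0.90     0.00]
  [   0.00    -0.25    -0.45     0.80]
Compute the cofactors C_ij = (−1)^(i+j)·(3×3 minor ij) of I−A; the adjugate is their transpose:
adj(I−A) = Cᵀ =
  [ 0.551875   0.216875   0.186250   0.129375]
  [ 0.215750   0.493750   0.275875   0.229500]
  [ 0.121250   0.161250   0.445625   0.078125]
  [ 0.135625   0.245000   0.336875   0.507500]
det(I−A) = Σ_j (I−A)_1j·C_1j = (0.70)(0.551875) + (-0.25)(0.215750) + (-0.10)(0.121250) + (-0.05)(0.135625) = 0.31346875
(I − A)⁻¹ = adj(I−A) / det(I−A) ≈
  [   1.7605     0.6919     0.5942     0.4127]
  [   0.6883     1.5751     0.8801     0.7321]
  [   0.3868     0.5144     1.4216     0.2492]
  [   0.4327     0.7816     1.0747     1.6190]
First solve x = (I − A)⁻¹ d = adj(I−A)·d / det(I−A); in particular x_2 = (0.215750·150 + 0.493750·380 + 0.275875·160 + 0.229500·400) / 0.31346875 = 355.9275 / 0.31346875 ≈ 1135.4481.
Intermediate flow from 4 to 2: z_42 = a_42 · x_2 = 0.25 × 355.9275 / 0.31346875 = 88.981875 / 0.31346875 ≈ 283.86.

z_42 = 283.86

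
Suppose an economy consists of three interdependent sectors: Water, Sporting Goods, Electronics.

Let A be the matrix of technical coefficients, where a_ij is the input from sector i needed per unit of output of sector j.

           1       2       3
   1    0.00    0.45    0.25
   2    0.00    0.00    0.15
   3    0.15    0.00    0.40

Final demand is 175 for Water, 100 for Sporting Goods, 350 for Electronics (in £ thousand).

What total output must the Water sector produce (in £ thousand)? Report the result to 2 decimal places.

I − A =
  [   1.00    -0.45    -0.25]
  [   0.00     1.00    -0.15]
  [  -0.15     0.00     0.60]
Cofactors of I−A, C_ij = (−1)^(i+j)·(minor ij) (rows/columns in the sector order above):
  C_11 = (1.00)(0.60) − (-0.15)(0.00) = 0.6000
  C_12 = −[(0.00)(0.60) − (-0.15)(-0.15)] = 0.0225
  C_13 = (0.00)(0.00) − (1.00)(-0.15) = 0.1500
  C_21 = −[(-0.45)(0.60) − (-0.25)(0.00)] = 0.2700
  C_22 = (1.00)(0.60) − (-0.25)(-0.15) = 0.5625
  C_23 = −[(1.00)(0.00) − (-0.45)(-0.15)] = 0.0675
  C_31 = (-0.45)(-0.15) − (-0.25)(1.00) = 0.3175
  C_32 = −[(1.00)(-0.15) − (-0.25)(0.00)] = 0.1500
  C_33 = (1.00)(1.00) − (-0.45)(0.00) = 1.0000
det(I−A) = Σ_j (I−A)_1j·C_1j = (1.00)(0.6000) + (-0.45)(0.0225) + (-0.25)(0.1500) = 0.552375
adj(I−A) = Cᵀ =
  [ 0.6000   0.2700   0.3175]
  [ 0.0225   0.5625   0.1500]
  [ 0.1500   0.0675   1.0000]
(I − A)⁻¹ = adj(I−A) / det(I−A) ≈
  [   1.0862     0.4888     0.5748]
  [   0.0407     1.0183     0.2716]
  [   0.2716     0.1222     1.8104]
x = (I − A)⁻¹ d = adj(I−A)·d / det(I−A), with det(I−A) = 0.552375:
  x_1 = (0.6000·175 + 0.2700·100 + 0.3175·350) / 0.552375 = 243.125 / 0.552375 ≈ 440.14
  x_2 = (0.0225·175 + 0.5625·100 + 0.1500·350) / 0.552375 = 112.6875 / 0.552375 ≈ 204.01
  x_3 = (0.1500·175 + 0.0675·100 + 1.0000·350) / 0.552375 = 383.00 / 0.552375 ≈ 693.37

x_1 = 440.14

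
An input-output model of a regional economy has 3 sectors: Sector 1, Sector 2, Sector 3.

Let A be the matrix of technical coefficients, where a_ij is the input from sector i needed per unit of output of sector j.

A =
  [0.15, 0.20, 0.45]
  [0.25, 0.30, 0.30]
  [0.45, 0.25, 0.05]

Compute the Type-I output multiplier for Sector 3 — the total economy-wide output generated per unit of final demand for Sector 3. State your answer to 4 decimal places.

I − A =
  [   0.85    -0.20    -0.45]
  [  -0.25     0.70    -0.30]
  [  -0.45    -0.25     0.95]
Cofactors of I−A, C_ij = (−1)^(i+j)·(minor ij) (rows/columns in the sector order above):
  C_11 = (0.70)(0.95) − (-0.30)(-0.25) = 0.5900
  C_12 = −[(-0.25)(0.95) − (-0.30)(-0.45)] = 0.3725
  C_13 = (-0.25)(-0.25) − (0.70)(-0.45) = 0.3775
  C_21 = −[(-0.20)(0.95) − (-0.45)(-0.25)] = 0.3025
  C_22 = (0.85)(0.95) − (-0.45)(-0.45) = 0.6050
  C_23 = −[(0.85)(-0.25) − (-0.20)(-0.45)] = 0.3025
  C_31 = (-0.20)(-0.30) − (-0.45)(0.70) = 0.3750
  C_32 = −[(0.85)(-0.30) − (-0.45)(-0.25)] = 0.3675
  C_33 = (0.85)(0.70) − (-0.20)(-0.25) = 0.5450
det(I−A) = Σ_j (I−A)_1j·C_1j = (0.85)(0.5900) + (-0.20)(0.3725) + (-0.45)(0.3775) = 0.257125
adj(I−A) = Cᵀ =
  [ 0.5900   0.3025   0.3750]
  [ 0.3725   0.6050   0.3675]
  [ 0.3775   0.3025   0.5450]
(I − A)⁻¹ = adj(I−A) / det(I−A) ≈
  [   2.29460     1.17647     1.45843]
  [   1.44871     2.35294     1.42927]
  [   1.46816     1.17647     2.11959]
The output multiplier for sector j is the column-j sum of the Leontief inverse (I − A)⁻¹ = adj(I−A) / det(I−A).
Column 3 of adj(I−A): (0.3750, 0.3675, 0.5450); det(I−A) = 0.257125.
m_3 = (0.3750 + 0.3675 + 0.5450) / 0.257125 = 1.2875 / 0.257125 ≈ 5.0073.

m_3 = 5.0073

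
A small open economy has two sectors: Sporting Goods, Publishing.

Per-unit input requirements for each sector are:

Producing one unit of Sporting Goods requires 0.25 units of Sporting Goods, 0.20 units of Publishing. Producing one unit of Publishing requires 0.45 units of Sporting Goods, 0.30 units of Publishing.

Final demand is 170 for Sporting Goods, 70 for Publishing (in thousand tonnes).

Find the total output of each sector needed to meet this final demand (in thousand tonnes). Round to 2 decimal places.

x_1 = 345.98, x_2 = 198.85

I − A =
  [   0.75    -0.45]
  [  -0.20     0.70]
det(I−A) = (0.75)(0.70) − (-0.45)(-0.20) = 0.4350
adj(I−A) = [[0.70, 0.45], [0.20, 0.75]]
(I − A)⁻¹ = adj(I−A) / det(I−A) ≈
  [   1.6092     1.0345]
  [   0.4598     1.7241]
x = (I − A)⁻¹ d = adj(I−A)·d / det(I−A), with det(I−A) = 0.4350:
  x_1 = (0.70·170 + 0.45·70) / 0.4350 = 150.50 / 0.4350 ≈ 345.98
  x_2 = (0.20·170 + 0.75·70) / 0.4350 = 86.50 / 0.4350 ≈ 198.85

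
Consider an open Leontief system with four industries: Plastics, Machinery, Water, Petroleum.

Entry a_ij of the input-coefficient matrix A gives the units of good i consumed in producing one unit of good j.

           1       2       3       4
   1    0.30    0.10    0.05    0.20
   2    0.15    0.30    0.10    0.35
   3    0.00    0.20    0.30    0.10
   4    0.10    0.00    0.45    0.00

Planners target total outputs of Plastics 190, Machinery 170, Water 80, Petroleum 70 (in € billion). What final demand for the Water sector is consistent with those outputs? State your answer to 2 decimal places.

I − A =
  [   0.70    -0.10    -0.05    -0.20]
  [  -0.15     0.70    -0.10    -0.35]
  [   0.00    -0.20     0.70    -0.10]
  [  -0.10     0.00    -0.45     1.00]
d = (I − A) x:
  d_1 = (+0.70)·190 + (-0.10)·170 + (-0.05)·80 + (-0.20)·70 = 98.00
  d_2 = (-0.15)·190 + (+0.70)·170 + (-0.10)·80 + (-0.35)·70 = 58.00
  d_3 = (+0.00)·190 + (-0.20)·170 + (+0.70)·80 + (-0.10)·70 = 15.00
  d_4 = (-0.10)·190 + (+0.00)·170 + (-0.45)·80 + (+1.00)·70 = 15.00

d_3 = 15.00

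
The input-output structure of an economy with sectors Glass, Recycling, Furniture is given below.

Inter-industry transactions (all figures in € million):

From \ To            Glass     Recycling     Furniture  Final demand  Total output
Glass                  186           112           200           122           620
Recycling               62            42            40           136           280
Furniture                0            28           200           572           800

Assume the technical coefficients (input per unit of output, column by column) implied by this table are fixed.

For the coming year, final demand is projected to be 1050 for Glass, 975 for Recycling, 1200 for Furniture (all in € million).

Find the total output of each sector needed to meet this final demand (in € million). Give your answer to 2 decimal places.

Technical coefficients a_ij = z_ij / X_j:
  a_11 = 186/620 = 0.30, a_21 = 62/620 = 0.10, a_31 = 0/620 = 0.00
  a_12 = 112/280 = 0.40, a_22 = 42/280 = 0.15, a_32 = 28/280 = 0.10
  a_13 = 200/800 = 0.25, a_23 = 40/800 = 0.05, a_33 = 200/800 = 0.25
I − A =
  [   0.70    -0.40    -0.25]
  [  -0.10     0.85    -0.05]
  [   0.00    -0.10     0.75]
Cofactors of I−A, C_ij = (−1)^(i+j)·(minor ij) (rows/columns in the sector order above):
  C_11 = (0.85)(0.75) − (-0.05)(-0.10) = 0.6325
  C_12 = −[(-0.10)(0.75) − (-0.05)(0.00)] = 0.0750
  C_13 = (-0.10)(-0.10) − (0.85)(0.00) = 0.0100
  C_21 = −[(-0.40)(0.75) − (-0.25)(-0.10)] = 0.3250
  C_22 = (0.70)(0.75) − (-0.25)(0.00) = 0.5250
  C_23 = −[(0.70)(-0.10) − (-0.40)(0.00)] = 0.0700
  C_31 = (-0.40)(-0.05) − (-0.25)(0.85) = 0.2325
  C_32 = −[(0.70)(-0.05) − (-0.25)(-0.10)] = 0.0600
  C_33 = (0.70)(0.85) − (-0.40)(-0.10) = 0.5550
det(I−A) = Σ_j (I−A)_1j·C_1j = (0.70)(0.6325) + (-0.40)(0.0750) + (-0.25)(0.0100) = 0.41025
adj(I−A) = Cᵀ =
  [ 0.6325   0.3250   0.2325]
  [ 0.0750   0.5250   0.0600]
  [ 0.0100   0.0700   0.5550]
(I − A)⁻¹ = adj(I−A) / det(I−A) ≈
  [   1.5417     0.7922     0.5667]
  [   0.1828     1.2797     0.1463]
  [   0.0244     0.1706     1.3528]
x = (I − A)⁻¹ d = adj(I−A)·d / det(I−A), with det(I−A) = 0.41025:
  x_1 = (0.6325·1050 + 0.3250·975 + 0.2325·1200) / 0.41025 = 1260.00 / 0.41025 ≈ 3071.30
  x_2 = (0.0750·1050 + 0.5250·975 + 0.0600·1200) / 0.41025 = 662.625 / 0.41025 ≈ 1615.17
  x_3 = (0.0100·1050 + 0.0700·975 + 0.5550·1200) / 0.41025 = 744.75 / 0.41025 ≈ 1815.36

x_1 = 3071.30, x_2 = 1615.17, x_3 = 1815.36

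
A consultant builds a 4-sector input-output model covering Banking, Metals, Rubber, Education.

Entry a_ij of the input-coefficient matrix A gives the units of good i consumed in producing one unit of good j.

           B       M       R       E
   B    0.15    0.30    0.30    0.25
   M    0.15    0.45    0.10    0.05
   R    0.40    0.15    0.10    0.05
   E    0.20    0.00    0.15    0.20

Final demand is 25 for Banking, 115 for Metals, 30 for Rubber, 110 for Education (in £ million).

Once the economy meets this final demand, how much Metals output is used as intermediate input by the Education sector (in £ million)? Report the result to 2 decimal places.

z_ME = 13.39

I − A =
  [   0.85    -0.30    -0.30    -0.25]
  [  -0.15     0.55    -0.10    -0.05]
  [  -0.40    -0.15     0.90    -0.05]
  [  -0.20     0.00    -0.15     0.80]
Compute the cofactors C_ij = (−1)^(i+j)·(3×3 minor ij) of I−A; the adjugate is their transpose:
adj(I−A) = Cᵀ =
  [ 0.378750   0.255375   0.178875   0.145500]
  [ 0.151875   0.446625   0.114000   0.082500]
  [ 0.201000   0.193500   0.307500   0.094125]
  [ 0.132375   0.100125   0.102375   0.282750]
det(I−A) = Σ_j (I−A)_1j·C_1j = (0.85)(0.378750) + (-0.30)(0.151875) + (-0.30)(0.201000) + (-0.25)(0.132375) = 0.18298125
(I − A)⁻¹ = adj(I−A) / det(I−A) ≈
  [   2.0699     1.3956     0.9776     0.7952]
  [   0.8300     2.4408     0.6230     0.4509]
  [   1.0985     1.0575     1.6805     0.5144]
  [   0.7234     0.5472     0.5595     1.5452]
First solve x = (I − A)⁻¹ d = adj(I−A)·d / det(I−A); in particular x_E = (0.132375·25 + 0.100125·115 + 0.102375·30 + 0.282750·110) / 0.18298125 = 48.9975 / 0.18298125 ≈ 267.7733.
Intermediate flow from M to E: z_ME = a_ME · x_E = 0.05 × 48.9975 / 0.18298125 = 2.449875 / 0.18298125 ≈ 13.39.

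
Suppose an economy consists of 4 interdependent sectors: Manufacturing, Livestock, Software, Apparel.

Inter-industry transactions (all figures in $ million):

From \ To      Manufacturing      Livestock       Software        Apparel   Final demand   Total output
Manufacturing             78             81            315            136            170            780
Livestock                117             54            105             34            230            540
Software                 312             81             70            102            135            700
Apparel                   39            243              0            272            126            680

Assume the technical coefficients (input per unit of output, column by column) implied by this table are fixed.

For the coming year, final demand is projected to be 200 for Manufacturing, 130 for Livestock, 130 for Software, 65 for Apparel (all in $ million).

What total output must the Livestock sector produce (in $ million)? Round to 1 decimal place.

Technical coefficients a_ij = z_ij / X_j:
  a_MM = 78/780 = 0.10, a_LM = 117/780 = 0.15, a_SM = 312/780 = 0.40, a_AM = 39/780 = 0.05
  a_ML = 81/540 = 0.15, a_LL = 54/540 = 0.10, a_SL = 81/540 = 0.15, a_AL = 243/540 = 0.45
  a_MS = 315/700 = 0.45, a_LS = 105/700 = 0.15, a_SS = 70/700 = 0.10, a_AS = 0/700 = 0.00
  a_MA = 136/680 = 0.20, a_LA = 34/680 = 0.05, a_SA = 102/680 = 0.15, a_AA = 272/680 = 0.40
I − A =
  [   0.90    -0.15    -0.45    -0.20]
  [  -0.15     0.90    -0.15    -0.05]
  [  -0.40    -0.15     0.90    -0.15]
  [  -0.05    -0.45     0.00     0.60]
Compute the cofactors C_ij = (−1)^(i+j)·(3×3 minor ij) of I−A; the adjugate is their transpose:
adj(I−A) = Cᵀ =
  [ 0.442125   0.232875   0.259875   0.231750]
  [ 0.120375   0.365625   0.121125   0.100875]
  [ 0.237750   0.213375   0.429375   0.204375]
  [ 0.127125   0.293625   0.112500   0.507375]
det(I−A) = Σ_j (I−A)_1j·C_1j = (0.90)(0.442125) + (-0.15)(0.120375) + (-0.45)(0.237750) + (-0.20)(0.127125) = 0.24744375
(I − A)⁻¹ = adj(I−A) / det(I−A) ≈
  [   1.7868     0.9411     1.0502     0.9366]
  [   0.4865     1.4776     0.4895     0.4077]
  [   0.9608     0.8623     1.7352     0.8259]
  [   0.5138     1.1866     0.4546     2.0505]
x = (I − A)⁻¹ d = adj(I−A)·d / det(I−A), with det(I−A) = 0.24744375:
  x_M = (0.442125·200 + 0.232875·130 + 0.259875·130 + 0.231750·65) / 0.24744375 = 167.54625 / 0.24744375 ≈ 677.1
  x_L = (0.120375·200 + 0.365625·130 + 0.121125·130 + 0.100875·65) / 0.24744375 = 93.909375 / 0.24744375 ≈ 379.5
  x_S = (0.237750·200 + 0.213375·130 + 0.429375·130 + 0.204375·65) / 0.24744375 = 144.391875 / 0.24744375 ≈ 583.5
  x_A = (0.127125·200 + 0.293625·130 + 0.112500·130 + 0.507375·65) / 0.24744375 = 111.200625 / 0.24744375 ≈ 449.4

x_L = 379.5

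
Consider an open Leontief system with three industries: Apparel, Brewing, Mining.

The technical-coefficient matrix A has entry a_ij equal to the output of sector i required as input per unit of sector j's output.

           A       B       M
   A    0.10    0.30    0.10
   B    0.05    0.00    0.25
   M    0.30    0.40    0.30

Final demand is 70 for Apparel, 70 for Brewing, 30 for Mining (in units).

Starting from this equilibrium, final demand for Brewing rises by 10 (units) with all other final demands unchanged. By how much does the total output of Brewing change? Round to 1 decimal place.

Δx_B = 12.6

I − A =
  [   0.90    -0.30    -0.10]
  [  -0.05     1.00    -0.25]
  [  -0.30    -0.40     0.70]
Cofactors of I−A, C_ij = (−1)^(i+j)·(minor ij) (rows/columns in the sector order above):
  C_11 = (1.00)(0.70) − (-0.25)(-0.40) = 0.6000
  C_12 = −[(-0.05)(0.70) − (-0.25)(-0.30)] = 0.1100
  C_13 = (-0.05)(-0.40) − (1.00)(-0.30) = 0.3200
  C_21 = −[(-0.30)(0.70) − (-0.10)(-0.40)] = 0.2500
  C_22 = (0.90)(0.70) − (-0.10)(-0.30) = 0.6000
  C_23 = −[(0.90)(-0.40) − (-0.30)(-0.30)] = 0.4500
  C_31 = (-0.30)(-0.25) − (-0.10)(1.00) = 0.1750
  C_32 = −[(0.90)(-0.25) − (-0.10)(-0.05)] = 0.2300
  C_33 = (0.90)(1.00) − (-0.30)(-0.05) = 0.8850
det(I−A) = Σ_j (I−A)_1j·C_1j = (0.90)(0.6000) + (-0.30)(0.1100) + (-0.10)(0.3200) = 0.4750
adj(I−A) = Cᵀ =
  [ 0.6000   0.2500   0.1750]
  [ 0.1100   0.6000   0.2300]
  [ 0.3200   0.4500   0.8850]
(I − A)⁻¹ = adj(I−A) / det(I−A) ≈
  [   1.2632     0.5263     0.3684]
  [   0.2316     1.2632     0.4842]
  [   0.6737     0.9474     1.8632]
Δx = (I − A)⁻¹ Δd with Δd having +10 in the Brewing component and 0 elsewhere.
So Δx_B = L_BB · (+10), where L_BB = adj(I−A)_BB / det(I−A) = 0.6000 / 0.4750.
Δx_B = 0.6000 × (+10) / 0.4750 = 6.00 / 0.4750 ≈ 12.6.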